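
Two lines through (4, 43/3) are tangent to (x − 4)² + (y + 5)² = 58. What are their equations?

7x − 3y = −15 and 7x + 3y = 71

A line y − (43/3) = m(x − (4)) is tangent when its distance from (4, −5) is √58:
(0m − (−58/3))² = 58(m² + 1)
9m² − 49 = 0, so m = 7/3 or m = −7/3.
With m = 7/3: 7x − 3y = −15. With m = −7/3: 7x + 3y = 71.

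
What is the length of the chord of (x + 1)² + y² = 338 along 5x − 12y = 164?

Express y = (−164 + 5x)/12 and substitute into the circle:
169x² − 1352x − 21632 = 0  ⟹  x² − 8x − 128 = 0
x = 16 or x = −8, giving (16, −7) and (−8, −17).
Chord length = distance between (16, −7) and (−8, −17) = √676 = 26.

26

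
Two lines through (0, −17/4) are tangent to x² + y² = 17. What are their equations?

Write the tangent as mx − y + (−17/4 − m·(0)) = 0 and set its distance from the centre to √17:
[m·(0) − (17/4)]² = 17(m² + 1)
16m² − 1 = 0, so m = −1/4 or m = 1/4.
With m = −1/4: x + 4y = −17. With m = 1/4: x − 4y = 17.

x + 4y = −17 and x − 4y = 17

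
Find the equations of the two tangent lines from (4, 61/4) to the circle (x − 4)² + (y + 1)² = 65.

7x − 4y = −33 and 7x + 4y = 89

A line y − (61/4) = m(x − (4)) is tangent when its distance from (4, −1) is √65:
[m·(0) − (−65/4)]² = 65(m² + 1)
16m² − 49 = 0, so m = 7/4 or m = −7/4.
Through (4, 61/4) these give 7x − 4y = −33 and 7x + 4y = 89.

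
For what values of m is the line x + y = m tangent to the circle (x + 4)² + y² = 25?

m = −4 ± 5√2

The line touches the circle iff its distance from (−4, 0) is 5:
|1·(−4) + 1·0 − m| / √2 = 5
|m − (−4)| = 5√2.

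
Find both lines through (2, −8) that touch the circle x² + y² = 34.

3x + 5y = −34 and 5x − 3y = 34

Write the tangent as mx − y + (−8 − m·(2)) = 0 and set its distance from the centre to √34:
[m·(−2) − (8)]² = 34(m² + 1)
15m² − 16m − 15 = 0, so m = −3/5 or m = 5/3.
Through (2, −8) these give 3x + 5y = −34 and 5x − 3y = 34.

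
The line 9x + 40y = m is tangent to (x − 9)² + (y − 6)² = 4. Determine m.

m = 239 or m = 403

For a tangent, require d(centre, line) = r = 2.
|9·9 + 40·6 − m| / √1681 = 2
|m − (321)| = 2·41, so m = 403 or m = 239.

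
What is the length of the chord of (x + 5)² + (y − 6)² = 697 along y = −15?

The distance from (−5, 6) to the line is 21, and r² = 697.
Chord = 2√(r² − d²) = 2·√(256) = 32.

32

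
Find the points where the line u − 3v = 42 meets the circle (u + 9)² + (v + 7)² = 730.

From the line, v = (−42 + u)/3. Substituting:
10u² + 120u − 5400 = 0  ⟹  u² + 12u − 540 = 0
u = 18 or u = −30, giving (18, −8) and (−30, −24).

(−30, −24) and (18, −8)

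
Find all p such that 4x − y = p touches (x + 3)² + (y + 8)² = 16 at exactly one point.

The line touches the circle iff its distance from (−3, −8) is 4:
|4·(−3) − 1·(−8) − p| / √17 = 4
|p − (−4)| = 4√17.

p = −4 ± 4√17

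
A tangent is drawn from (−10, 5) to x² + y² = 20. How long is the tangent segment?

With centre O = (0, 0), |OP|² = 125 and r² = 20.
Power of the point: PT² = |PO|² − r² = 105, so PT = √105.

√105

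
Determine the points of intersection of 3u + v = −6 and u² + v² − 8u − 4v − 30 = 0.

(−3, 3) and (−1, −3)

From the line, v = −3u − 6. Substituting:
10u² + 40u + 30 = 0  ⟹  u² + 4u + 3 = 0
u = −1 or u = −3, giving (−1, −3) and (−3, 3).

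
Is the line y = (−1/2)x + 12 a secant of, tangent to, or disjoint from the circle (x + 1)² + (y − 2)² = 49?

d² = (1·(−1) + 2·2 − (24))²/5 = 441/5; r² = 49.
Since d² > r², the line lies outside the circle.

disjoint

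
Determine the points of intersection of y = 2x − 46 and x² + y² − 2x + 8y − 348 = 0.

Substitute y = 2x − 46:
5x² − 170x + 1400 = 0  ⟹  x² − 34x + 280 = 0
x = 20 or x = 14, giving (20, −6) and (14, −18).

(14, −18) and (20, −6)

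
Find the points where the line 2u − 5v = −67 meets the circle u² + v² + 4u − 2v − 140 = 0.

From the line, v = (67 + 2u)/5. Substituting:
29u² + 348u + 319 = 0  ⟹  u² + 12u + 11 = 0
u = −1 or u = −11, giving (−1, 13) and (−11, 9).

(−11, 9) and (−1, 13)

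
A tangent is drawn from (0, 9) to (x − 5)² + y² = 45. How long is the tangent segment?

With centre O = (5, 0), |OP|² = 106 and r² = 45.
The tangent meets the radius at right angles, so tangent² = |PO|² − r² = 106 − 45 = 61.

√61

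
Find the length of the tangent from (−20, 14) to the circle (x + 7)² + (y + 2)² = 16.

Centre (−7, −2), r² = 16. |PO|² = (−13)² + (16)² = 425.
The tangent meets the radius at right angles, so tangent² = |PO|² − r² = 425 − 16 = 409.

√409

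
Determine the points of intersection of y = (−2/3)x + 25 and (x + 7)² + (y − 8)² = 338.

From the line, y = (75 − 2x)/3. Substituting:
13x² − 78x = 0  ⟹  x² − 6x = 0
x = 6 or x = 0, giving (6, 21) and (0, 25).

(0, 25) and (6, 21)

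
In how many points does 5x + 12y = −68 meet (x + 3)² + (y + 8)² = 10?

0

Substituting the line into the circle gives 169x² + 584x + 640 = 0.
Δ = 341056 − 432640 = −91584.
No real roots: the line does not meet the circle.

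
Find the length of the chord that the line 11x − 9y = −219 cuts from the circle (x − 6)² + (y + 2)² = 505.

√202

Express y = (219 + 11x)/9 and substitute into the circle:
202x² + 4242x + 18180 = 0  ⟹  x² + 21x + 90 = 0
x = −6 or x = −15, giving (−6, 17) and (−15, 6).
|(−6, 17) − (−15, 6)| = √((9)² + (11)²) = √202.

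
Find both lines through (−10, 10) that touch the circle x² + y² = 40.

A line y − (10) = m(x − (−10)) is tangent when its distance from (0, 0) is 2√10:
[m·(10) − (−10)]² = 40(m² + 1)
3m² + 10m + 3 = 0, so m = −3 or m = −1/3.
With m = −3: 3x + y = −20. With m = −1/3: x + 3y = 20.

3x + y = −20 and x + 3y = 20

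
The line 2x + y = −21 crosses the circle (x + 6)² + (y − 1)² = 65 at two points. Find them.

Express y = −2x − 21 and substitute into the circle:
5x² + 100x + 455 = 0  ⟹  x² + 20x + 91 = 0
x = −7 or x = −13, giving (−7, −7) and (−13, 5).

(−13, 5) and (−7, −7)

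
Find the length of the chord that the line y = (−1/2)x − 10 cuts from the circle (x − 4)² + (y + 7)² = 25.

2√5

Centre (4, −7), r² = 25. Perpendicular distance d from centre to line = |10| / √5 = 10/√5.
Chord = 2√(r² − d²) = 2·√(5) = 2√5.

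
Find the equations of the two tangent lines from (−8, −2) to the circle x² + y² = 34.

3x + 5y = −34 and 5x − 3y = −34

Let a tangent through (−8, −2) have slope m. Its distance from (0, 0) must equal √34:
[m·(8) − (2)]² = 34(m² + 1)
15m² − 16m − 15 = 0, so m = −3/5 or m = 5/3.
With m = −3/5: 3x + 5y = −34. With m = 5/3: 5x − 3y = −34.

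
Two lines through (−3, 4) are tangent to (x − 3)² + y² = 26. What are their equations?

x − 5y = −23 and 5x + y = −11

A line y − (4) = m(x − (−3)) is tangent when its distance from (3, 0) is √26:
(6m − (−4))² = 26(m² + 1)
5m² + 24m − 5 = 0, so m = 1/5 or m = −5.
Through (−3, 4) these give x − 5y = −23 and 5x + y = −11.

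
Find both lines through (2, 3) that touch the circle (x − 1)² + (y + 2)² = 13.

Let a tangent through (2, 3) have slope m. Its distance from (1, −2) must equal √13:
(−1m − (−5))² = 13(m² + 1)
6m² + 5m − 6 = 0, so m = 2/3 or m = −3/2.
Through (2, 3) these give 2x − 3y = −5 and 3x + 2y = 12.

2x − 3y = −5 and 3x + 2y = 12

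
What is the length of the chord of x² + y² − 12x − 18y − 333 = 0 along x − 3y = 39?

6√10

Express y = (−39 + x)/3 and substitute into the circle:
10x² − 240x + 630 = 0  ⟹  x² − 24x + 63 = 0
x = 21 or x = 3, giving (21, −6) and (3, −12).
|(21, −6) − (3, −12)| = √((18)² + (6)²) = 6√10.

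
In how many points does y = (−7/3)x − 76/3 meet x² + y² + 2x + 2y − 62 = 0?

Substituting the line into the circle gives 58x² + 1040x + 4762 = 0.
Δ = 1081600 − 1104784 = −23184.
No real roots: the line does not meet the circle.

0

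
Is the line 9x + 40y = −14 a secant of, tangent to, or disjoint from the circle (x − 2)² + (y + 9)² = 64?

tangent

d² = (9·2 + 40·(−9) − (−14))²/1681 = 64; r² = 64.
Since d² = r², the line is tangent.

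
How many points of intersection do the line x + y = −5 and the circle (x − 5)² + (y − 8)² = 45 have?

Centre (5, 8), r² = 45. Distance² from centre to line = (18)²/2 = 162.
Since d² > r², the line lies outside the circle.

0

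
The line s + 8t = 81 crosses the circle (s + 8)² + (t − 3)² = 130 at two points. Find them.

(−15, 12) and (1, 10)

From the line, t = (81 − s)/8. Substituting:
65s² + 910s − 975 = 0  ⟹  s² + 14s − 15 = 0
s = 1 or s = −15, giving (1, 10) and (−15, 12).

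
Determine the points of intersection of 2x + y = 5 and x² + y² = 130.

(−3, 11) and (7, −9)

Express y = −2x + 5 and substitute into the circle:
5x² − 20x − 105 = 0  ⟹  x² − 4x − 21 = 0
x = 7 or x = −3, giving (7, −9) and (−3, 11).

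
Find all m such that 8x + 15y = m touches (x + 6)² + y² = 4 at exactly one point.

m = −82 or m = −14

For a tangent, require d(centre, line) = r = 2.
|8·(−6) + 15·0 − m| / √289 = 2
|m − (−48)| = 2·17, so m = −14 or m = −82.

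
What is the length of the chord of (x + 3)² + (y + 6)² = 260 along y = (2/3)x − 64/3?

Centre (−3, −6), r² = 260. Perpendicular distance d from centre to line = |−52| / √13 = 52/√13.
Chord = 2√(r² − d²) = 2·√(52) = 4√13.

4√13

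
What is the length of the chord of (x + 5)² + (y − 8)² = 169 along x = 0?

24

Centre (−5, 8), r² = 169. Perpendicular distance d from centre to line = |−5| / √1 = 5.
Half the chord is √(r² − d²) = √(144), so the full chord is 24.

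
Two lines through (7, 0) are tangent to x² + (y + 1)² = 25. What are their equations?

Let a tangent through (7, 0) have slope m. Its distance from (0, −1) must equal 5:
(−7m − (−1))² = 25(m² + 1)
12m² − 7m − 12 = 0, so m = 4/3 or m = −3/4.
Through (7, 0) these give 4x − 3y = 28 and 3x + 4y = 21.

4x − 3y = 28 and 3x + 4y = 21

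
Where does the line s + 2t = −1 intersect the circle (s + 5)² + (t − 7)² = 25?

(−9, 4) and (−5, 2)

Substitute t = (−1 − s)/2:
5s² + 70s + 225 = 0  ⟹  s² + 14s + 45 = 0
s = −5 or s = −9, giving (−5, 2) and (−9, 4).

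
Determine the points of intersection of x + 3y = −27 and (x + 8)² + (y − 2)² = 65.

(−12, −5) and (−9, −6)

Express y = (−27 − x)/3 and substitute into the circle:
10x² + 210x + 1080 = 0  ⟹  x² + 21x + 108 = 0
x = −9 or x = −12, giving (−9, −6) and (−12, −5).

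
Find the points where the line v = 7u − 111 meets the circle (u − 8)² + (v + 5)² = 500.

From the line, v = 7u − 111. Substituting:
50u² − 1500u + 10800 = 0  ⟹  u² − 30u + 216 = 0
u = 18 or u = 12, giving (18, 15) and (12, −27).

(12, −27) and (18, 15)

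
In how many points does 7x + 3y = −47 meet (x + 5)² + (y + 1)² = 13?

Centre (−5, −1), r² = 13. Distance² from centre to line = (9)²/58 = 81/58.
Since d² < r², the line cuts the circle twice.

2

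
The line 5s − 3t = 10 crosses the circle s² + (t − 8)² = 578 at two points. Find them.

(−7, −15) and (17, 25)

Substitute t = (−10 + 5s)/3:
34s² − 340s − 4046 = 0  ⟹  s² − 10s − 119 = 0
s = 17 or s = −7, giving (17, 25) and (−7, −15).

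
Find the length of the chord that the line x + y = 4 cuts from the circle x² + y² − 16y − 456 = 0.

Express y = −x + 4 and substitute into the circle:
2x² + 8x − 504 = 0  ⟹  x² + 4x − 252 = 0
x = 14 or x = −18, giving (14, −10) and (−18, 22).
Chord length = distance between (14, −10) and (−18, 22) = √2048 = 32√2.

32√2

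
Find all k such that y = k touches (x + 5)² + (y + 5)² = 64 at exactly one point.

The line touches the circle iff its distance from (−5, −5) is 8:
|0·(−5) + 1·(−5) − k| / √1 = 8
|k − (−5)| = 8, so k = 3 or k = −13.

k = −13 or k = 3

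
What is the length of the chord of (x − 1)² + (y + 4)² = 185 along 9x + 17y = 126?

Substitute y = (126 − 9x)/17:
370x² − 4070x − 15540 = 0  ⟹  x² − 11x − 42 = 0
x = 14 or x = −3, giving (14, 0) and (−3, 9).
Chord length = distance between (14, 0) and (−3, 9) = √370 = √370.

√370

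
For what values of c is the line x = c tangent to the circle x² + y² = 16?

Tangency holds when the distance from the centre (0, 0) to the line equals the radius 4:
|1·0 + 0·0 − c| / √1 = 4
|c| = 4, so c = 4 or c = −4.

c = −4 or c = 4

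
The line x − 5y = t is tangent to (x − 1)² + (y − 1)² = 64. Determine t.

t = −4 ± 8√26

Tangency holds when the distance from the centre (1, 1) to the line equals the radius 8:
|1·1 − 5·1 − t| / √26 = 8
|t − (−4)| = 8√26.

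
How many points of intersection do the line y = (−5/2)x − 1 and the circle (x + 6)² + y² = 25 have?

0

Substituting the line into the circle gives 29x² + 68x + 48 = 0.
Discriminant = (68)² − 4·29·(48) = −944 < 0.
No real roots: the line does not meet the circle.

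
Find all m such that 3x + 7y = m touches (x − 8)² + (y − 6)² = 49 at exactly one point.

The line touches the circle iff its distance from (8, 6) is 7:
|3·8 + 7·6 − m| / √58 = 7
|m − (66)| = 7√58.

m = 66 ± 7√58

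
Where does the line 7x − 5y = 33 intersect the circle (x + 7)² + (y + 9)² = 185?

(−11, −22) and (4, −1)

Substitute y = (−33 + 7x)/5:
74x² + 518x − 3256 = 0  ⟹  x² + 7x − 44 = 0
x = 4 or x = −11, giving (4, −1) and (−11, −22).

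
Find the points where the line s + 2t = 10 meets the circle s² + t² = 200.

(−10, 10) and (14, −2)

Express t = (10 − s)/2 and substitute into the circle:
5s² − 20s − 700 = 0  ⟹  s² − 4s − 140 = 0
s = 14 or s = −10, giving (14, −2) and (−10, 10).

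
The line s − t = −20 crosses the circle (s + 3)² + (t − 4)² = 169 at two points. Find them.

(−16, 4) and (−3, 17)

Express t = s + 20 and substitute into the circle:
2s² + 38s + 96 = 0  ⟹  s² + 19s + 48 = 0
s = −3 or s = −16, giving (−3, 17) and (−16, 4).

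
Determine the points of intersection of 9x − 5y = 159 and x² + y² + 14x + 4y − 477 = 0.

From the line, y = (−159 + 9x)/5. Substituting:
106x² − 2332x + 10176 = 0  ⟹  x² − 22x + 96 = 0
x = 16 or x = 6, giving (16, −3) and (6, −21).

(6, −21) and (16, −3)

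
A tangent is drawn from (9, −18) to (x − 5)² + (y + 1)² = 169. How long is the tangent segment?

2√34

Centre (5, −1), r² = 169. |PO|² = (4)² + (−17)² = 305.
Power of the point: PT² = |PO|² − r² = 136, so PT = 2√34.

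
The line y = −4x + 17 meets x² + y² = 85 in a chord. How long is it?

4√17

From the line, y = −4x + 17. Substituting:
17x² − 136x + 204 = 0  ⟹  x² − 8x + 12 = 0
x = 6 or x = 2, giving (6, −7) and (2, 9).
|(6, −7) − (2, 9)| = √((4)² + (−16)²) = 4√17.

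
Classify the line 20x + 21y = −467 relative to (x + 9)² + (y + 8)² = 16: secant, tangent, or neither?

neither

Substituting the line into the circle gives 841x² + 19898x + 118066 = 0.
Δ = 395930404 − 397174024 = −1243620.
No real roots: the line does not meet the circle.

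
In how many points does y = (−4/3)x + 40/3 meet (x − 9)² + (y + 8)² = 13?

0

Centre (9, −8), r² = 13. Distance² from centre to line = (−28)²/25 = 784/25.
Since d² > r², the line lies outside the circle.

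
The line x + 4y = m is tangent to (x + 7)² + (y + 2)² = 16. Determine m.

For a tangent, require d(centre, line) = r = 4.
|1·(−7) + 4·(−2) − m| / √17 = 4
|m − (−15)| = 4√17.

m = −15 ± 4√17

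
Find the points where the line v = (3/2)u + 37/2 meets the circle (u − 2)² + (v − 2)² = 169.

(−11, 2) and (−3, 14)

Substitute v = (37 + 3u)/2:
13u² + 182u + 429 = 0  ⟹  u² + 14u + 33 = 0
u = −3 or u = −11, giving (−3, 14) and (−11, 2).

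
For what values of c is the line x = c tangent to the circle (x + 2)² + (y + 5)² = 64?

c = −10 or c = 6

For a tangent, require d(centre, line) = r = 8.
|1·(−2) + 0·(−5) − c| / √1 = 8
|c − (−2)| = 8, so c = 6 or c = −10.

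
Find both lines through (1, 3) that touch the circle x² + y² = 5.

Write the tangent as mx − y + (3 − m·(1)) = 0 and set its distance from the centre to √5:
[m·(−1) − (−3)]² = 5(m² + 1)
2m² + 3m − 2 = 0, so m = 1/2 or m = −2.
Through (1, 3) these give x − 2y = −5 and 2x + y = 5.

x − 2y = −5 and 2x + y = 5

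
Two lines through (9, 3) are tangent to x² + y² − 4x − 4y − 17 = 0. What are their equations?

3x + 4y = 39 and 4x − 3y = 27

A line y − (3) = m(x − (9)) is tangent when its distance from (2, 2) is 5:
(−7m − (−1))² = 25(m² + 1)
12m² − 7m − 12 = 0, so m = −3/4 or m = 4/3.
Through (9, 3) these give 3x + 4y = 39 and 4x − 3y = 27.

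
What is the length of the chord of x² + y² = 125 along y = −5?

20

Centre (0, 0), r² = 125. Perpendicular distance d from centre to line = |5| / √1 = 5.
Chord = 2√(r² − d²) = 2·√(100) = 20.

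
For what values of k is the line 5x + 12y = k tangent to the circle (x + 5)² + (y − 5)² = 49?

For a tangent, require d(centre, line) = r = 7.
|5·(−5) + 12·5 − k| / √169 = 7
|k − (35)| = 7·13, so k = 126 or k = −56.

k = −56 or k = 126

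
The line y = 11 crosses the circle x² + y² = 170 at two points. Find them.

Substitute y = 11:
x² − 49 = 0
x = 7 or x = −7, giving (7, 11) and (−7, 11).

(−7, 11) and (7, 11)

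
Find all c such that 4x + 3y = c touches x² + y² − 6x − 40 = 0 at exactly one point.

For a tangent, require d(centre, line) = r = 7.
|4·3 + 3·0 − c| / √25 = 7
|c − (12)| = 7·5, so c = 47 or c = −23.

c = −23 or c = 47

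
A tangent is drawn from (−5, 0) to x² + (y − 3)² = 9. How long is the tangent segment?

The centre is (0, 3) and r = 3. The square of the distance from P to the centre is 25 + 9 = 34.
Power of the point: PT² = |PO|² − r² = 25, so PT = 5.

5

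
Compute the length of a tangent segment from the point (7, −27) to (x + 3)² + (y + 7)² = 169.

√331

The centre is (−3, −7) and r = 13. The square of the distance from P to the centre is 100 + 400 = 500.
The tangent meets the radius at right angles, so tangent² = |PO|² − r² = 500 − 169 = 331.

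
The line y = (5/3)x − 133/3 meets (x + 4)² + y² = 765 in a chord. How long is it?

The distance from (−4, 0) to the line is 153/√34, and r² = 765.
Half the chord is √(r² − d²) = √(153/2), so the full chord is 3√34.

3√34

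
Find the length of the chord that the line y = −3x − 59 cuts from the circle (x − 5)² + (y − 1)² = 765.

9√10

Centre (5, 1), r² = 765. Perpendicular distance d from centre to line = |75| / √10 = 75/√10.
Chord = 2√(r² − d²) = 2·√(405/2) = 9√10.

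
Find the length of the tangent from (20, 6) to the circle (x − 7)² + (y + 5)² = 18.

4√17

Centre (7, −5), r² = 18. |PO|² = (13)² + (11)² = 290.
The tangent meets the radius at right angles, so tangent² = |PO|² − r² = 290 − 18 = 272.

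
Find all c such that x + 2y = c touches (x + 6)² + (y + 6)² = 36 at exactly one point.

c = −18 ± 6√5

The line touches the circle iff its distance from (−6, −6) is 6:
|1·(−6) + 2·(−6) − c| / √5 = 6
|c − (−18)| = 6√5.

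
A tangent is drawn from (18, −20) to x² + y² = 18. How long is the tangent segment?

Centre (0, 0), r² = 18. |PO|² = (18)² + (−20)² = 724.
By the tangent–radius right angle, tangent length = √(|PO|² − r²) = √706.

√706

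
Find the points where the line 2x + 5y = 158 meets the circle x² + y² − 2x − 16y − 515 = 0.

From the line, y = (158 − 2x)/5. Substituting:
29x² − 522x − 551 = 0  ⟹  x² − 18x − 19 = 0
x = 19 or x = −1, giving (19, 24) and (−1, 32).

(−1, 32) and (19, 24)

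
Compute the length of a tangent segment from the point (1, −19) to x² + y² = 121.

√241

With centre O = (0, 0), |OP|² = 362 and r² = 121.
By the tangent–radius right angle, tangent length = √(|PO|² − r²) = √241.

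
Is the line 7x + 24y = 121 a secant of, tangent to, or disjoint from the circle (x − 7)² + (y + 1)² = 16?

secant

Substituting the line into the circle gives 625x² − 10094x + 40033 = 0.
Δ = 101888836 − 100082500 = 1806336.
Two real roots: the line is a secant.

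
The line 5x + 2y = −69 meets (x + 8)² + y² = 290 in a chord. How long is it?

Substitute y = (−69 − 5x)/2:
29x² + 754x + 3857 = 0  ⟹  x² + 26x + 133 = 0
x = −7 or x = −19, giving (−7, −17) and (−19, 13).
|(−7, −17) − (−19, 13)| = √((12)² + (−30)²) = 6√29.

6√29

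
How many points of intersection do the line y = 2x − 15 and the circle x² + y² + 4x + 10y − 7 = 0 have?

0

d² = (2·(−2) − 1·(−5) − (15))²/5 = 196/5; r² = 36.
Since d² > r², the line lies outside the circle.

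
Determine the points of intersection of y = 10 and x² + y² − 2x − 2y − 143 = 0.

Express y = 10 and substitute into the circle:
x² − 2x − 63 = 0
x = 9 or x = −7, giving (9, 10) and (−7, 10).

(−7, 10) and (9, 10)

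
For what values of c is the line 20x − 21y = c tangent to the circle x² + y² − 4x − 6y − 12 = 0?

The line touches the circle iff its distance from (2, 3) is 5:
|20·2 − 21·3 − c| / √841 = 5
|c − (−23)| = 5·29, so c = 122 or c = −168.

c = −168 or c = 122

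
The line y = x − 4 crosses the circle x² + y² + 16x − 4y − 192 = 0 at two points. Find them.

From the line, y = x − 4. Substituting:
2x² + 4x − 160 = 0  ⟹  x² + 2x − 80 = 0
x = 8 or x = −10, giving (8, 4) and (−10, −14).

(−10, −14) and (8, 4)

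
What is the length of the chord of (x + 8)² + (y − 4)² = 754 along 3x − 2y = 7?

Centre (−8, 4), r² = 754. Perpendicular distance d from centre to line = |−39| / √13 = 39/√13.
Chord = 2√(r² − d²) = 2·√(637) = 14√13.

14√13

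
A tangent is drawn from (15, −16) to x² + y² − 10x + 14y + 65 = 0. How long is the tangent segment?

2√43

The centre is (5, −7) and r = 3. The square of the distance from P to the centre is 100 + 81 = 181.
Power of the point: PT² = |PO|² − r² = 172, so PT = 2√43.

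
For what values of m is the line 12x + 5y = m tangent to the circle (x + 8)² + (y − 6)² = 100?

m = −196 or m = 64

The line touches the circle iff its distance from (−8, 6) is 10:
|12·(−8) + 5·6 − m| / √169 = 10
|m − (−66)| = 10·13, so m = 64 or m = −196.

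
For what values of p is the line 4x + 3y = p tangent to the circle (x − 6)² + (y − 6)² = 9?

p = 27 or p = 57

For a tangent, require d(centre, line) = r = 3.
|4·6 + 3·6 − p| / √25 = 3
|p − (42)| = 3·5, so p = 57 or p = 27.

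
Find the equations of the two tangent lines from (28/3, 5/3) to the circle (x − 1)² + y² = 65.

8x − y = 73 and 7x + 4y = 72

Write the tangent as mx − y + (5/3 − m·(28/3)) = 0 and set its distance from the centre to √65:
(−25/3m − (−5/3))² = 65(m² + 1)
4m² − 25m − 56 = 0, so m = 8 or m = −7/4.
Through (28/3, 5/3) these give 8x − y = 73 and 7x + 4y = 72.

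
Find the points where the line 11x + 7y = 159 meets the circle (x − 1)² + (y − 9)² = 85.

(3, 18) and (10, 7)

Substitute y = (159 − 11x)/7:
170x² − 2210x + 5100 = 0  ⟹  x² − 13x + 30 = 0
x = 10 or x = 3, giving (10, 7) and (3, 18).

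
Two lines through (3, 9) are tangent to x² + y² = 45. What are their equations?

x − 2y = −15 and 2x + y = 15

A line y − (9) = m(x − (3)) is tangent when its distance from (0, 0) is 3√5:
(−3m − (−9))² = 45(m² + 1)
2m² + 3m − 2 = 0, so m = 1/2 or m = −2.
Through (3, 9) these give x − 2y = −15 and 2x + y = 15.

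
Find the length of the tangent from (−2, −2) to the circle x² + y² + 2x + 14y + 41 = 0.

√17

The centre is (−1, −7) and r = 3. The square of the distance from P to the centre is 1 + 25 = 26.
Power of the point: PT² = |PO|² − r² = 17, so PT = √17.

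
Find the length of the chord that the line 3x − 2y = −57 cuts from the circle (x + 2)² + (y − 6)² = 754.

14√13

Substitute y = (57 + 3x)/2:
13x² + 286x − 975 = 0  ⟹  x² + 22x − 75 = 0
x = 3 or x = −25, giving (3, 33) and (−25, −9).
|(3, 33) − (−25, −9)| = √((28)² + (42)²) = 14√13.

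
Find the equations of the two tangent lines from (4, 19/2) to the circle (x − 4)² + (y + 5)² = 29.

Let a tangent through (4, 19/2) have slope m. Its distance from (4, −5) must equal √29:
[m·(0) − (−29/2)]² = 29(m² + 1)
4m² − 25 = 0, so m = 5/2 or m = −5/2.
Through (4, 19/2) these give 5x − 2y = 1 and 5x + 2y = 39.

5x − 2y = 1 and 5x + 2y = 39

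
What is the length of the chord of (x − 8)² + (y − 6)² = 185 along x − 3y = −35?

From the line, y = (35 + x)/3. Substituting:
10x² − 110x − 800 = 0  ⟹  x² − 11x − 80 = 0
x = 16 or x = −5, giving (16, 17) and (−5, 10).
|(16, 17) − (−5, 10)| = √((21)² + (7)²) = 7√10.

7√10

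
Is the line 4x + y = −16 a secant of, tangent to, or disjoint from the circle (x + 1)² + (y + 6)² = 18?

secant

Substituting the line into the circle gives 17x² + 82x + 83 = 0.
Δ = 6724 − 5644 = 1080.
Two real roots: the line is a secant.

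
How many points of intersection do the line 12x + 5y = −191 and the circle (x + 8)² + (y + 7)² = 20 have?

0

Centre (−8, −7), r² = 20. Distance² from centre to line = (60)²/169 = 3600/169.
Since d² > r², the line lies outside the circle.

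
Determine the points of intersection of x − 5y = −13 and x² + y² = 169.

(−13, 0) and (12, 5)

Substitute y = (13 + x)/5:
26x² + 26x − 4056 = 0  ⟹  x² + x − 156 = 0
x = 12 or x = −13, giving (12, 5) and (−13, 0).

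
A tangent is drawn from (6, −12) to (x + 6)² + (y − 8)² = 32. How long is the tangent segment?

Centre (−6, 8), r² = 32. |PO|² = (12)² + (−20)² = 544.
The tangent meets the radius at right angles, so tangent² = |PO|² − r² = 544 − 32 = 512.

16√2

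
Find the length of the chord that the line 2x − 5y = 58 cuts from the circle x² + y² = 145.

Centre (0, 0), r² = 145. Perpendicular distance d from centre to line = |−58| / √29 = 58/√29.
Chord = 2√(r² − d²) = 2·√(29) = 2√29.

2√29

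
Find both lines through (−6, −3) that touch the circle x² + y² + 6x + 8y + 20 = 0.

x − 2y = 0 and 2x + y = −15

Let a tangent through (−6, −3) have slope m. Its distance from (−3, −4) must equal √5:
(3m − (−1))² = 5(m² + 1)
2m² + 3m − 2 = 0, so m = 1/2 or m = −2.
Through (−6, −3) these give x − 2y = 0 and 2x + y = −15.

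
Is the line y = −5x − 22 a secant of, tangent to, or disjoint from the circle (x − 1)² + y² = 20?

disjoint

Centre (1, 0), r² = 20. Distance² from centre to line = (27)²/26 = 729/26.
Since d² > r², the line lies outside the circle.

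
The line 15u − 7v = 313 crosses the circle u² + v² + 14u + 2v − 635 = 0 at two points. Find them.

Express v = (−313 + 15u)/7 and substitute into the circle:
274u² − 8494u + 62472 = 0  ⟹  u² − 31u + 228 = 0
u = 19 or u = 12, giving (19, −4) and (12, −19).

(12, −19) and (19, −4)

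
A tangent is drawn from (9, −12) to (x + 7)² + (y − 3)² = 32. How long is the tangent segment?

With centre O = (−7, 3), |OP|² = 481 and r² = 32.
Power of the point: PT² = |PO|² − r² = 449, so PT = √449.

√449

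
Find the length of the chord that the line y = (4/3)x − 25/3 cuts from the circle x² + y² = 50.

Centre (0, 0), r² = 50. Perpendicular distance d from centre to line = |−25| / √25 = 25/√25.
Half the chord is √(r² − d²) = √(25), so the full chord is 10.

10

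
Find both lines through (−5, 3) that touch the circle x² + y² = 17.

Write the tangent as mx − y + (3 − m·(−5)) = 0 and set its distance from the centre to √17:
(5m − (−3))² = 17(m² + 1)
4m² + 15m − 4 = 0, so m = −4 or m = 1/4.
Through (−5, 3) these give 4x + y = −17 and x − 4y = −17.

4x + y = −17 and x − 4y = −17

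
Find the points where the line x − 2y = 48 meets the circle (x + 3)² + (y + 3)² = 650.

(−8, −28) and (20, −14)

From the line, y = (−48 + x)/2. Substituting:
5x² − 60x − 800 = 0  ⟹  x² − 12x − 160 = 0
x = 20 or x = −8, giving (20, −14) and (−8, −28).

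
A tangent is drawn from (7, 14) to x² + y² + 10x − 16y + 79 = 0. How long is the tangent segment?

√170

With centre O = (−5, 8), |OP|² = 180 and r² = 10.
The tangent meets the radius at right angles, so tangent² = |PO|² − r² = 180 − 10 = 170.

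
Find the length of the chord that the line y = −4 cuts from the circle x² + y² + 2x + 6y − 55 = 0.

16

Centre (−1, −3), r² = 65. Perpendicular distance d from centre to line = |1| / √1 = 1.
Half the chord is √(r² − d²) = √(64), so the full chord is 16.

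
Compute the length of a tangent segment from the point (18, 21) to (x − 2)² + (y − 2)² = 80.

√537

With centre O = (2, 2), |OP|² = 617 and r² = 80.
The tangent meets the radius at right angles, so tangent² = |PO|² − r² = 617 − 80 = 537.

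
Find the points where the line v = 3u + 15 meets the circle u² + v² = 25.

From the line, v = 3u + 15. Substituting:
10u² + 90u + 200 = 0  ⟹  u² + 9u + 20 = 0
u = −4 or u = −5, giving (−4, 3) and (−5, 0).

(−5, 0) and (−4, 3)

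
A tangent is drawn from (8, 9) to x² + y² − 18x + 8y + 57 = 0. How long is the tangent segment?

Centre (9, −4), r² = 40. |PO|² = (−1)² + (13)² = 170.
Power of the point: PT² = |PO|² − r² = 130, so PT = √130.

√130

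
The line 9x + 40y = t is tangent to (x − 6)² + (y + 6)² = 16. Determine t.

Tangency holds when the distance from the centre (6, −6) to the line equals the radius 4:
|9·6 + 40·(−6) − t| / √1681 = 4
|t − (−186)| = 4·41, so t = −22 or t = −350.

t = −350 or t = −22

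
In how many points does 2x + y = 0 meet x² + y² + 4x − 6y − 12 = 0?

d² = (2·(−2) + 1·3 − (0))²/5 = 1/5; r² = 25.
Since d² < r², the line cuts the circle twice.

2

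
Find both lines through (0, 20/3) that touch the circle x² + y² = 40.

x + 3y = 20 and x − 3y = −20

A line y − (20/3) = m(x − (0)) is tangent when its distance from (0, 0) is 2√10:
(0m − (−20/3))² = 40(m² + 1)
9m² − 1 = 0, so m = −1/3 or m = 1/3.
Through (0, 20/3) these give x + 3y = 20 and x − 3y = −20.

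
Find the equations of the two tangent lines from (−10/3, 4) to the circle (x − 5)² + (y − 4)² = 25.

Let a tangent through (−10/3, 4) have slope m. Its distance from (5, 4) must equal 5:
[m·(25/3) − (0)]² = 25(m² + 1)
16m² − 9 = 0, so m = 3/4 or m = −3/4.
With m = 3/4: 3x − 4y = −26. With m = −3/4: 3x + 4y = 6.

3x − 4y = −26 and 3x + 4y = 6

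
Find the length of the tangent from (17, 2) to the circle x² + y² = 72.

With centre O = (0, 0), |OP|² = 293 and r² = 72.
The tangent meets the radius at right angles, so tangent² = |PO|² − r² = 293 − 72 = 221.

√221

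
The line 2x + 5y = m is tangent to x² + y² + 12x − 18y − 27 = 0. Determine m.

For a tangent, require d(centre, line) = r = 12.
|2·(−6) + 5·9 − m| / √29 = 12
|m − (33)| = 12√29.

m = 33 ± 12√29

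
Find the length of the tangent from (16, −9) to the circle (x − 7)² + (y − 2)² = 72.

√130

With centre O = (7, 2), |OP|² = 202 and r² = 72.
By the tangent–radius right angle, tangent length = √(|PO|² − r²) = √130.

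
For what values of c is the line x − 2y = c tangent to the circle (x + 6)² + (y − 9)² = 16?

c = −24 ± 4√5

For a tangent, require d(centre, line) = r = 4.
|1·(−6) − 2·9 − c| / √5 = 4
|c − (−24)| = 4√5.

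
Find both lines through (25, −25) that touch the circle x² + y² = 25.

Let a tangent through (25, −25) have slope m. Its distance from (0, 0) must equal 5:
[m·(−25) − (25)]² = 25(m² + 1)
12m² + 25m + 12 = 0, so m = −4/3 or m = −3/4.
With m = −4/3: 4x + 3y = 25. With m = −3/4: 3x + 4y = −25.

4x + 3y = 25 and 3x + 4y = −25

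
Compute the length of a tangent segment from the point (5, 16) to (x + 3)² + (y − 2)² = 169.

√91

With centre O = (−3, 2), |OP|² = 260 and r² = 169.
The tangent meets the radius at right angles, so tangent² = |PO|² − r² = 260 − 169 = 91.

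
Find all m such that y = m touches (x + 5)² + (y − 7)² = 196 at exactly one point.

Tangency holds when the distance from the centre (−5, 7) to the line equals the radius 14:
|0·(−5) + 1·7 − m| / √1 = 14
|m − (7)| = 14, so m = 21 or m = −7.

m = −7 or m = 21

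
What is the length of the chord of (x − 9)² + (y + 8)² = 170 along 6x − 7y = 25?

2√85

From the line, y = (−25 + 6x)/7. Substituting:
85x² − 510x − 3400 = 0  ⟹  x² − 6x − 40 = 0
x = 10 or x = −4, giving (10, 5) and (−4, −7).
Chord length = distance between (10, 5) and (−4, −7) = √340 = 2√85.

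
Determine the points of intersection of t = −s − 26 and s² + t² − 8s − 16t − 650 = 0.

(−17, −9) and (−13, −13)

From the line, t = −s − 26. Substituting:
2s² + 60s + 442 = 0  ⟹  s² + 30s + 221 = 0
s = −13 or s = −17, giving (−13, −13) and (−17, −9).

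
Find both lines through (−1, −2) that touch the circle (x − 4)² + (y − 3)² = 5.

2x − y = 0 and x − 2y = 3

Write the tangent as mx − y + (−2 − m·(−1)) = 0 and set its distance from the centre to √5:
(5m − (5))² = 5(m² + 1)
2m² − 5m + 2 = 0, so m = 2 or m = 1/2.
Through (−1, −2) these give 2x − y = 0 and x − 2y = 3.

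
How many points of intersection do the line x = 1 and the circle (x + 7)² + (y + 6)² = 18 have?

Substituting the line into the circle gives y² + 12y + 82 = 0.
Δ = 144 − 328 = −184.
No real roots: the line does not meet the circle.

0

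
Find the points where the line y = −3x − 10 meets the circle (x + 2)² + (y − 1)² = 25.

(−5, 5) and (−2, −4)

Substitute y = −3x − 10:
10x² + 70x + 100 = 0  ⟹  x² + 7x + 10 = 0
x = −2 or x = −5, giving (−2, −4) and (−5, 5).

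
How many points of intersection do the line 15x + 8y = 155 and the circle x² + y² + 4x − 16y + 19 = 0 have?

Substituting the line into the circle gives 289x² − 2474x + 5401 = 0.
Discriminant = (−2474)² − 4·289·(5401) = −122880 < 0.
No real roots: the line does not meet the circle.

0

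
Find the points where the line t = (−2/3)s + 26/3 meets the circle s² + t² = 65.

From the line, t = (26 − 2s)/3. Substituting:
13s² − 104s + 91 = 0  ⟹  s² − 8s + 7 = 0
s = 7 or s = 1, giving (7, 4) and (1, 8).

(1, 8) and (7, 4)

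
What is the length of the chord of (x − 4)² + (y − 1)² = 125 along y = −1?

The distance from (4, 1) to the line is 2, and r² = 125.
Half the chord is √(r² − d²) = √(121), so the full chord is 22.

22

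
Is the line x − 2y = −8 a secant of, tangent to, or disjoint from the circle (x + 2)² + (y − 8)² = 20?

tangent

Substituting the line into the circle gives 5x² = 0.
Δ = 0 − 0 = 0.
A repeated root: the line is tangent.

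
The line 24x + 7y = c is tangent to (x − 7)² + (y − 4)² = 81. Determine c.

The line touches the circle iff its distance from (7, 4) is 9:
|24·7 + 7·4 − c| / √625 = 9
|c − (196)| = 9·25, so c = 421 or c = −29.

c = −29 or c = 421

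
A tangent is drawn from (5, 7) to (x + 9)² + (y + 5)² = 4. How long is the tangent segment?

The centre is (−9, −5) and r = 2. The square of the distance from P to the centre is 196 + 144 = 340.
By the tangent–radius right angle, tangent length = √(|PO|² − r²) = √336 = 4√21.

4√21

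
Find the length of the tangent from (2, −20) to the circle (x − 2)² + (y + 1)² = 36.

The centre is (2, −1) and r = 6. The square of the distance from P to the centre is 0 + 361 = 361.
The tangent meets the radius at right angles, so tangent² = |PO|² − r² = 361 − 36 = 325.

5√13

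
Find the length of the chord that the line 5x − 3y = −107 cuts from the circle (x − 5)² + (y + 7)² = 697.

√34

Substitute y = (107 + 5x)/3:
34x² + 1190x + 10336 = 0  ⟹  x² + 35x + 304 = 0
x = −16 or x = −19, giving (−16, 9) and (−19, 4).
|(−16, 9) − (−19, 4)| = √((3)² + (5)²) = √34.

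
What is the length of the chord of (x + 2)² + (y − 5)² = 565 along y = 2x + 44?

The distance from (−2, 5) to the line is 35/√5, and r² = 565.
Half the chord is √(r² − d²) = √(320), so the full chord is 16√5.

16√5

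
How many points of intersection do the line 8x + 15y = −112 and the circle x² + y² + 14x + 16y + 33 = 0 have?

2

d² = (8·(−7) + 15·(−8) − (−112))²/289 = 4096/289; r² = 80.
Since d² < r², the line cuts the circle twice.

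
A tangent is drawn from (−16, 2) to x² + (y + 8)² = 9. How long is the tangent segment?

The centre is (0, −8) and r = 3. The square of the distance from P to the centre is 256 + 100 = 356.
The tangent meets the radius at right angles, so tangent² = |PO|² − r² = 356 − 9 = 347.

√347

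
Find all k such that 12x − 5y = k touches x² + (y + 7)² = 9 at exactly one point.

k = −4 or k = 74

Tangency holds when the distance from the centre (0, −7) to the line equals the radius 3:
|12·0 − 5·(−7) − k| / √169 = 3
|k − (35)| = 3·13, so k = 74 or k = −4.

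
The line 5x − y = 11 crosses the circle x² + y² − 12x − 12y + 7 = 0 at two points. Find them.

(2, −1) and (5, 14)

Express y = 5x − 11 and substitute into the circle:
26x² − 182x + 260 = 0  ⟹  x² − 7x + 10 = 0
x = 5 or x = 2, giving (5, 14) and (2, −1).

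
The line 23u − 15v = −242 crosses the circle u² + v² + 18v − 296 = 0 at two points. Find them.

From the line, v = (242 + 23u)/15. Substituting:
754u² + 17342u + 57304 = 0  ⟹  u² + 23u + 76 = 0
u = −4 or u = −19, giving (−4, 10) and (−19, −13).

(−19, −13) and (−4, 10)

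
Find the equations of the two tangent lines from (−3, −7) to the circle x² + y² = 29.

Let a tangent through (−3, −7) have slope m. Its distance from (0, 0) must equal √29:
[m·(3) − (7)]² = 29(m² + 1)
10m² + 21m − 10 = 0, so m = 2/5 or m = −5/2.
With m = 2/5: 2x − 5y = 29. With m = −5/2: 5x + 2y = −29.

2x − 5y = 29 and 5x + 2y = −29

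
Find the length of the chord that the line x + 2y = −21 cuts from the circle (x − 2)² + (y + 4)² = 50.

2√5

Substitute y = (−21 − x)/2:
5x² + 10x − 15 = 0  ⟹  x² + 2x − 3 = 0
x = 1 or x = −3, giving (1, −11) and (−3, −9).
|(1, −11) − (−3, −9)| = √((4)² + (−2)²) = 2√5.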